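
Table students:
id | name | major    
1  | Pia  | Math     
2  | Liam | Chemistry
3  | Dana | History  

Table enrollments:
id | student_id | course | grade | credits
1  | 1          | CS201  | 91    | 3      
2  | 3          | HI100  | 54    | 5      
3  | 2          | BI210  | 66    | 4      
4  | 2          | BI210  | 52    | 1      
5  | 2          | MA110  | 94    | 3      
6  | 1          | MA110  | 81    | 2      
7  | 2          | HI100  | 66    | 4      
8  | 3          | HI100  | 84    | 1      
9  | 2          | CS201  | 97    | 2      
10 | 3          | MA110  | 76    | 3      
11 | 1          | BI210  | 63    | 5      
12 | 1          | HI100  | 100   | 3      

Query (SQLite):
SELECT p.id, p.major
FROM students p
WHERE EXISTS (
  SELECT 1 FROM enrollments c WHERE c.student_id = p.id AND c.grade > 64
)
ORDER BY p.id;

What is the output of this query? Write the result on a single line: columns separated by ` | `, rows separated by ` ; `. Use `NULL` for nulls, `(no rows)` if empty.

For each students row, check whether any enrollments with matching student_id has grade > 64.
Keep rows where that is true.

1 | Math ; 2 | Chemistry ; 3 | History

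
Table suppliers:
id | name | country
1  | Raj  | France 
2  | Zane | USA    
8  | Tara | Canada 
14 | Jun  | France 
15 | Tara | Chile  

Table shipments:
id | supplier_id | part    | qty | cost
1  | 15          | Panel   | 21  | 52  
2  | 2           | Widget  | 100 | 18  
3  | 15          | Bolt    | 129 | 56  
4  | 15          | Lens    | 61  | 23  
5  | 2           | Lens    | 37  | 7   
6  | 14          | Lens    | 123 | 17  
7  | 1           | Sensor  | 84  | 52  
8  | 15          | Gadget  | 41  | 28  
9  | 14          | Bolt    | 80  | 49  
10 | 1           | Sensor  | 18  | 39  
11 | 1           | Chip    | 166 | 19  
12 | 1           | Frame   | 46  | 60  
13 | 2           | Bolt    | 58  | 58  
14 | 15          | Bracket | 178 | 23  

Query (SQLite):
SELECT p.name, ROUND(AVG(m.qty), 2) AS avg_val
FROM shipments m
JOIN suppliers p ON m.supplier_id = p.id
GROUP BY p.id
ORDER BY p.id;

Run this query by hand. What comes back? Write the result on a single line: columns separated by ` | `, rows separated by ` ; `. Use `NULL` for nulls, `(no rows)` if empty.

Join each shipments row to its suppliers via supplier_id.
Group joined rows by suppliers.id; compute ROUND(AVG(m.qty), 2) per group.
  1: ids {7, 10, 11, 12} → ROUND(AVG(m.qty), 2)=78.5
  2: ids {2, 5, 13} → ROUND(AVG(m.qty), 2)=65
  14: ids {6, 9} → ROUND(AVG(m.qty), 2)=101.5
  15: ids {1, 3, 4, 8, 14} → ROUND(AVG(m.qty), 2)=86

Raj | 78.5 ; Zane | 65 ; Jun | 101.5 ; Tara | 86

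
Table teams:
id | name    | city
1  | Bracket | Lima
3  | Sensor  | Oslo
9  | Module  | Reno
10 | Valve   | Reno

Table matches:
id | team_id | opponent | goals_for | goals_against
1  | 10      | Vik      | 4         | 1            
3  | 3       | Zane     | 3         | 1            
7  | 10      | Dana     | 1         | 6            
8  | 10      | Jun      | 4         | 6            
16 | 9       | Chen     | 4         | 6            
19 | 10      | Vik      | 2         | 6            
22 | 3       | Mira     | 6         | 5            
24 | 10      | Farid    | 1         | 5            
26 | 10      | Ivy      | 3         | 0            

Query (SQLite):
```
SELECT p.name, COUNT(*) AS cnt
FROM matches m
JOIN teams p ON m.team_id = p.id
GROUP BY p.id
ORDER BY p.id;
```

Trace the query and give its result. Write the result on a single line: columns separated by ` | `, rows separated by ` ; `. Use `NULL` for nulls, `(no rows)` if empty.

Join each matches row to its teams via team_id.
Group joined rows by teams.id; compute COUNT(*) per group.
  3: ids {3, 22} → COUNT(*)=2
  9: ids {16} → COUNT(*)=1
  10: ids {1, 7, 8, 19, 24, 26} → COUNT(*)=6

Sensor | 2 ; Module | 1 ; Valve | 6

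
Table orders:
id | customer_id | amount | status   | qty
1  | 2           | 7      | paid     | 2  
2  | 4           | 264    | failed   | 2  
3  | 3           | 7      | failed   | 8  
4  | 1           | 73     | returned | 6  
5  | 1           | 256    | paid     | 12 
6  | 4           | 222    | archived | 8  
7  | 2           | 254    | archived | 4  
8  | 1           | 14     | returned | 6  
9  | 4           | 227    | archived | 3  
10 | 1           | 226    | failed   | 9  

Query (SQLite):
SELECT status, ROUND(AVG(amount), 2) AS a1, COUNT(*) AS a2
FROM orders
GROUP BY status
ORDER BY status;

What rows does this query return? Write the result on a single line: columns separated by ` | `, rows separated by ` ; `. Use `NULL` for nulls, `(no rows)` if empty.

archived | 234.33 | 3 ; failed | 165.67 | 3 ; paid | 131.5 | 2 ; returned | 43.5 | 2

Group orders by status.
Per group compute: ROUND(AVG(amount), 2), COUNT(*).
  archived: ids {6, 7, 9} → ROUND(AVG(amount), 2)=234.33, COUNT(*)=3
  failed: ids {2, 3, 10} → ROUND(AVG(amount), 2)=165.67, COUNT(*)=3
  paid: ids {1, 5} → ROUND(AVG(amount), 2)=131.5, COUNT(*)=2
  returned: ids {4, 8} → ROUND(AVG(amount), 2)=43.5, COUNT(*)=2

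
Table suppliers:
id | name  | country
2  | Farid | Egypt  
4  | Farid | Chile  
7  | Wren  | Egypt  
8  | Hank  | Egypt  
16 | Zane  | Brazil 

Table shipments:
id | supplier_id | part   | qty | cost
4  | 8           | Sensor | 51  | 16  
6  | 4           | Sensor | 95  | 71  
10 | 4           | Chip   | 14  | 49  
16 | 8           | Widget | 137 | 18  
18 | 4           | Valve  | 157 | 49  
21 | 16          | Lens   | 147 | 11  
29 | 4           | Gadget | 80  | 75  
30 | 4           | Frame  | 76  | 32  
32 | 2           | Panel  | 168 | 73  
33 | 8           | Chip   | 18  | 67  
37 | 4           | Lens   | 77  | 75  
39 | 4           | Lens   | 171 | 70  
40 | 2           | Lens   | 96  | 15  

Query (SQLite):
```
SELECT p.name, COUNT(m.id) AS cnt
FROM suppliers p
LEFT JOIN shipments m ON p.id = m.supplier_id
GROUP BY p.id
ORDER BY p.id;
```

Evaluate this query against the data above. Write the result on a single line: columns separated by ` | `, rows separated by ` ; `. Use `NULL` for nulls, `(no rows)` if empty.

LEFT JOIN keeps every suppliers row; unmatched ones get NULL for shipments columns.
Group by suppliers.id and compute COUNT(m.id). COUNT(col) of an all-NULL group is 0.
  2: ids {32, 40} → COUNT(m.id)=2
  4: ids {6, 10, 18, 29, 30, 37, 39} → COUNT(m.id)=7
  7: ids {—} → COUNT(m.id)=0
  8: ids {4, 16, 33} → COUNT(m.id)=3
  16: ids {21} → COUNT(m.id)=1

Farid | 2 ; Farid | 7 ; Wren | 0 ; Hank | 3 ; Zane | 1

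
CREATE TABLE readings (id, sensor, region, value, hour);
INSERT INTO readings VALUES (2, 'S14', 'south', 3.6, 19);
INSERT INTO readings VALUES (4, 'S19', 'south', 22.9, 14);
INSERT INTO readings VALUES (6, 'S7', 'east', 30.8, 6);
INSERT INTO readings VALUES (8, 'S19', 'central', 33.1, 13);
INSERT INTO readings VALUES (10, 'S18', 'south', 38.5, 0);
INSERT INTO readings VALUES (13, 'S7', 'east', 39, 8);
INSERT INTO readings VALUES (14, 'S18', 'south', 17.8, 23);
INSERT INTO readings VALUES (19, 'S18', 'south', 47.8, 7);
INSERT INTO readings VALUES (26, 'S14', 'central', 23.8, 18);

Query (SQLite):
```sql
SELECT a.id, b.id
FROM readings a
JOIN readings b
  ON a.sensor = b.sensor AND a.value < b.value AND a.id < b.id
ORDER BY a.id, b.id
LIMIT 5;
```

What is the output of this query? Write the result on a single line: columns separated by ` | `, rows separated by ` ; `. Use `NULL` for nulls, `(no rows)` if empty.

2 | 26 ; 4 | 8 ; 6 | 13 ; 10 | 19 ; 14 | 19

Pairs (a,b) with same sensor, a.value < b.value, a.id < b.id.
sensor groups: S14:{2,26} S18:{10,14,19} S19:{4,8} S7:{6,13}
Ordered by (a.id, b.id); first 5.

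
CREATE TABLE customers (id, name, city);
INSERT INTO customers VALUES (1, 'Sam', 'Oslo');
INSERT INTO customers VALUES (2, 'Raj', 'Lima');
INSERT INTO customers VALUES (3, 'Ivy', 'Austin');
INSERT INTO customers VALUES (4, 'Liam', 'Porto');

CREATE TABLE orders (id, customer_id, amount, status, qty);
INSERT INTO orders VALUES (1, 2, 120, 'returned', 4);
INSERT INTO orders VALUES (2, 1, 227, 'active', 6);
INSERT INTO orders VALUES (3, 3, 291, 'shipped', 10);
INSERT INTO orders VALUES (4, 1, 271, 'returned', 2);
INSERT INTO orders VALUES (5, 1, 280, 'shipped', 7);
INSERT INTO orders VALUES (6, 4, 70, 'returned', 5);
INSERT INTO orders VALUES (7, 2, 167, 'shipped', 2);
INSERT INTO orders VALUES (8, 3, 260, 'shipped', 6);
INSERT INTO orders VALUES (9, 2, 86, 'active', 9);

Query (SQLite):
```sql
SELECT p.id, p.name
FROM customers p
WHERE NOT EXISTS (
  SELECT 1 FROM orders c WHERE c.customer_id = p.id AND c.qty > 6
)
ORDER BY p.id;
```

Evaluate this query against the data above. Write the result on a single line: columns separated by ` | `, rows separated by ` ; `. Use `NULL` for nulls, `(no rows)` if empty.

For each customers row, check whether any orders with matching customer_id has qty > 6.
Keep rows where that is false.

4 | Liam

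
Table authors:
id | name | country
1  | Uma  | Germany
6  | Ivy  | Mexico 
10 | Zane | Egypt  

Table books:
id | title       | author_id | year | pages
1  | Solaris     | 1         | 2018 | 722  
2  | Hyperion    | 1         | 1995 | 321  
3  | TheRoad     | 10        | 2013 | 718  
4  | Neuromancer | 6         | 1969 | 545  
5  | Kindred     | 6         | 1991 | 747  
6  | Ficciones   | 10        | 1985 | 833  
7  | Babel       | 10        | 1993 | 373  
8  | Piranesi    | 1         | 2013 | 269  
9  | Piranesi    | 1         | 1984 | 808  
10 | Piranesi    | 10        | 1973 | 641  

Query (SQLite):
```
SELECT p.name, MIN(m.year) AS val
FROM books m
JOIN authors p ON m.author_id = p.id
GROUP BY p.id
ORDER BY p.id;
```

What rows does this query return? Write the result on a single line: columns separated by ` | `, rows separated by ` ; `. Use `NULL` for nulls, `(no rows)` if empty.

Join each books row to its authors via author_id.
Group joined rows by authors.id; compute MIN(m.year) per group.
  1: ids {1, 2, 8, 9} → MIN(m.year)=1984
  6: ids {4, 5} → MIN(m.year)=1969
  10: ids {3, 6, 7, 10} → MIN(m.year)=1973

Uma | 1984 ; Ivy | 1969 ; Zane | 1973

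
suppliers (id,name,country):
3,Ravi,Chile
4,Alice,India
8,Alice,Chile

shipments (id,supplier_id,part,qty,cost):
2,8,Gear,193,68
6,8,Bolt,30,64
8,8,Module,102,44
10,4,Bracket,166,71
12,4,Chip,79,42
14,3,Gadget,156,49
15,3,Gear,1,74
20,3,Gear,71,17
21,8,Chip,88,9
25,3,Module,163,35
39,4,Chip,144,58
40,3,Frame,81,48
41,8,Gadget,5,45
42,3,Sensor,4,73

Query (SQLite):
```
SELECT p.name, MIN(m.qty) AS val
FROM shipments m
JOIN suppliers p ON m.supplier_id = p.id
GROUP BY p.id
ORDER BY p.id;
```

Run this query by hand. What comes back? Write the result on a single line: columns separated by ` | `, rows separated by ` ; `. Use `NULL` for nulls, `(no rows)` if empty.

Join each shipments row to its suppliers via supplier_id.
Group joined rows by suppliers.id; compute MIN(m.qty) per group.
  3: ids {14, 15, 20, 25, 40, 42} → MIN(m.qty)=1
  4: ids {10, 12, 39} → MIN(m.qty)=79
  8: ids {2, 6, 8, 21, 41} → MIN(m.qty)=5

Ravi | 1 ; Alice | 79 ; Alice | 5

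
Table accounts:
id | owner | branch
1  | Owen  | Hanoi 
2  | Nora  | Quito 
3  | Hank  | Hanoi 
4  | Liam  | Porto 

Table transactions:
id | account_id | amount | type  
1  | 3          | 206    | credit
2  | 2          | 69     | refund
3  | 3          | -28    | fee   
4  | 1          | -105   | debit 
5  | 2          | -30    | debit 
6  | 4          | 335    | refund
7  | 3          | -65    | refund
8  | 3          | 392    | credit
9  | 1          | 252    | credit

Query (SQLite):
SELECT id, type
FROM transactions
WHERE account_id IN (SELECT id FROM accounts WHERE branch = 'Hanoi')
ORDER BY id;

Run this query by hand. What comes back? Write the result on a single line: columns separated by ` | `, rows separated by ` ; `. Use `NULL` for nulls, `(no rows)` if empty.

Inner query: accounts.id where branch = 'Hanoi'.
Outer: keep transactions rows whose account_id is in that set.
Inner query → {1, 3}

1 | credit ; 3 | fee ; 4 | debit ; 7 | refund ; 8 | credit ; 9 | credit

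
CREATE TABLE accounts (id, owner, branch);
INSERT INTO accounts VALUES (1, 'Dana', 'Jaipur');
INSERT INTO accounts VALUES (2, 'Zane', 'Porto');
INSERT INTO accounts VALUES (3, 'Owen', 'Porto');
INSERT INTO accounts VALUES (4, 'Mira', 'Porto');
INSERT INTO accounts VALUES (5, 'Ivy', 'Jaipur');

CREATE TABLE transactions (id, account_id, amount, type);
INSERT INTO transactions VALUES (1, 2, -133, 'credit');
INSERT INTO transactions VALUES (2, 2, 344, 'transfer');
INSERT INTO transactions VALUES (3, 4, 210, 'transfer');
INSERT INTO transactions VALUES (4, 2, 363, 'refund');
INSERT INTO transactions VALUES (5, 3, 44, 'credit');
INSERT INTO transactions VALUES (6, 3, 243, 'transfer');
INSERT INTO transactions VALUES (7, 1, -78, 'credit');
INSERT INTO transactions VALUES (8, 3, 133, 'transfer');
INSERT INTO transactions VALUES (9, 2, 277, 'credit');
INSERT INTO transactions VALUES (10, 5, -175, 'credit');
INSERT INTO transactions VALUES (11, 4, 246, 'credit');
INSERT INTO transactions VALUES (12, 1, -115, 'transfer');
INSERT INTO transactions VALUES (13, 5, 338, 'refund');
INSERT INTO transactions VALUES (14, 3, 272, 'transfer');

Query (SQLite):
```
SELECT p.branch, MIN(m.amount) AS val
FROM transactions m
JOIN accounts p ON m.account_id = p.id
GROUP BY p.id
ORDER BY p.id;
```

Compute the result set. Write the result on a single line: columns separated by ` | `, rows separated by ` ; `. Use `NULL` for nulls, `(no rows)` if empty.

Jaipur | -115 ; Porto | -133 ; Porto | 44 ; Porto | 210 ; Jaipur | -175

Join each transactions row to its accounts via account_id.
Group joined rows by accounts.id; compute MIN(m.amount) per group.
  1: ids {7, 12} → MIN(m.amount)=-115
  2: ids {1, 2, 4, 9} → MIN(m.amount)=-133
  3: ids {5, 6, 8, 14} → MIN(m.amount)=44
  4: ids {3, 11} → MIN(m.amount)=210
  5: ids {10, 13} → MIN(m.amount)=-175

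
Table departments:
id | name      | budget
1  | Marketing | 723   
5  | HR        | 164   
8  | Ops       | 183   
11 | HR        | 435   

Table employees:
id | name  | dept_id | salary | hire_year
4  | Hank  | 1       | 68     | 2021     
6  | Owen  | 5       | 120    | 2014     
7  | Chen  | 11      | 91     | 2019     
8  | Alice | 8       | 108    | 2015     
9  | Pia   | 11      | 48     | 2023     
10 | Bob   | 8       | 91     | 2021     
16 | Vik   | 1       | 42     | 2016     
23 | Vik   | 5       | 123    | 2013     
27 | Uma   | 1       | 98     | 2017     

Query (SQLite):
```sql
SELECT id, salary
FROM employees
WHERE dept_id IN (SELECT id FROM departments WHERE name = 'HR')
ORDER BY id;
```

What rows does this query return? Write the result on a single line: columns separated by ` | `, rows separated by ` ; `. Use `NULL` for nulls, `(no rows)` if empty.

6 | 120 ; 7 | 91 ; 9 | 48 ; 23 | 123

Inner query: departments.id where name = 'HR'.
Outer: keep employees rows whose dept_id is in that set.
Inner query → {5, 11}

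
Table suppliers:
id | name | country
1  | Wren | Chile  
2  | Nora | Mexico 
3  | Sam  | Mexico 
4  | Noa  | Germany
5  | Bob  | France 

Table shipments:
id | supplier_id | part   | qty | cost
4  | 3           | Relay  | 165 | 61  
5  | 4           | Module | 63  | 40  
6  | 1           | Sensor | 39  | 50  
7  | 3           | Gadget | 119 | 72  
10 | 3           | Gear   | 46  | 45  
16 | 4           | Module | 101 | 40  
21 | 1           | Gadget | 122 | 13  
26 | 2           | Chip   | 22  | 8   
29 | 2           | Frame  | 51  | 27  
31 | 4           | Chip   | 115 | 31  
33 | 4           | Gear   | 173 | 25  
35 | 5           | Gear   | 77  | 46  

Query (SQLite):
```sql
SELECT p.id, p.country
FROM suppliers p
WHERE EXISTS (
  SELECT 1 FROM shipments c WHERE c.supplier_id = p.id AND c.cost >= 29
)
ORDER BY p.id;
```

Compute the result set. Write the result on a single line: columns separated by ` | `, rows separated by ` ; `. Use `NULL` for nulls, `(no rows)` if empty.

1 | Chile ; 3 | Mexico ; 4 | Germany ; 5 | France

For each suppliers row, check whether any shipments with matching supplier_id has cost >= 29.
Keep rows where that is true.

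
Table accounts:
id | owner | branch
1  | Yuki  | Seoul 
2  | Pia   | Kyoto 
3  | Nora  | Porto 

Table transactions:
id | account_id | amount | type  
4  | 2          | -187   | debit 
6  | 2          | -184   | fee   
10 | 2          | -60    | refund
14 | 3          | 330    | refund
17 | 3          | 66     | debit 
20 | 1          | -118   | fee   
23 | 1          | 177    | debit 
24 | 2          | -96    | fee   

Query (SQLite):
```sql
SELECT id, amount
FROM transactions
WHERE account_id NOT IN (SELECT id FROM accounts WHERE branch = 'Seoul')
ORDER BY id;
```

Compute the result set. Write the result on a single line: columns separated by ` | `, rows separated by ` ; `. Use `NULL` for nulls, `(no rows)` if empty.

Inner query: accounts.id where branch = 'Seoul'.
Outer: keep transactions rows whose account_id is not in that set.
Inner query → {1}

4 | -187 ; 6 | -184 ; 10 | -60 ; 14 | 330 ; 17 | 66 ; 24 | -96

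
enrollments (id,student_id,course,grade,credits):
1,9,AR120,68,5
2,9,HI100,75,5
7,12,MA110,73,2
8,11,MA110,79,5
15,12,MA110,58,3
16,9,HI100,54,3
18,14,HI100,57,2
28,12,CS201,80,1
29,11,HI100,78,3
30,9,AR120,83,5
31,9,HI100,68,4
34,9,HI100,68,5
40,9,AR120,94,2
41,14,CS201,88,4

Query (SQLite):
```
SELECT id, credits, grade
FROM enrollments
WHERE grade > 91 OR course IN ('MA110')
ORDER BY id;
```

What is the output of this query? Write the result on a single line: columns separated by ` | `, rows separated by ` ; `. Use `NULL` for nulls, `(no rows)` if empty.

7 | 2 | 73 ; 8 | 5 | 79 ; 15 | 3 | 58 ; 40 | 2 | 94

grade > 91: ids {40}
course IN ('MA110'): ids {7, 8, 15}
Combine with OR.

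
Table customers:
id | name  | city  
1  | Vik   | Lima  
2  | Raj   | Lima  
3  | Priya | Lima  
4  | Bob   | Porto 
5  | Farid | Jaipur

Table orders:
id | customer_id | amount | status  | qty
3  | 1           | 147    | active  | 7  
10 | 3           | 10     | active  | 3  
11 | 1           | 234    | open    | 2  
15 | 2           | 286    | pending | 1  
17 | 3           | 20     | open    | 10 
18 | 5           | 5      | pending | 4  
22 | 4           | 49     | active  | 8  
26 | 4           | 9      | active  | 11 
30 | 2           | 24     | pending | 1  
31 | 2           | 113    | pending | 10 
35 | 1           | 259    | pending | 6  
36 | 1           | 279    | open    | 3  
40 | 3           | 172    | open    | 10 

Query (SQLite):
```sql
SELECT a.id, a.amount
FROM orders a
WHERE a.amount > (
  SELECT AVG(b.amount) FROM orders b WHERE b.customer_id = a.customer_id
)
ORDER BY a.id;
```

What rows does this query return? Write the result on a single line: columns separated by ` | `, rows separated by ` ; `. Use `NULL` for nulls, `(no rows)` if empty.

11 | 234 ; 15 | 286 ; 22 | 49 ; 35 | 259 ; 36 | 279 ; 40 | 172

For each orders row a, compute AVG(amount) over rows sharing a.customer_id.
Keep row a if a.amount > that per-group AVG.
  customer_id=1: AVG(amount) = 229.75
  customer_id=2: AVG(amount) = 141.0
  customer_id=3: AVG(amount) = 67.333333
  customer_id=4: AVG(amount) = 29.0
  customer_id=5: AVG(amount) = 5.0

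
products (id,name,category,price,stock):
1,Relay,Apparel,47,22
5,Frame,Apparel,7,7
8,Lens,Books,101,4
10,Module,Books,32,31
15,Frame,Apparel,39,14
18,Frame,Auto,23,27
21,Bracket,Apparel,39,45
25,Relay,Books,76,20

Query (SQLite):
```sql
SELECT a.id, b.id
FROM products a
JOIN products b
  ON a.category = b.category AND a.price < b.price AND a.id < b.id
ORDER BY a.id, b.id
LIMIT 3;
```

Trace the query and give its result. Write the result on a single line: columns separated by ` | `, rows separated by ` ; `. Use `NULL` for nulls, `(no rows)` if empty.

Pairs (a,b) with same category, a.price < b.price, a.id < b.id.
category groups: Apparel:{1,5,15,21} Auto:{18} Books:{8,10,25}
Ordered by (a.id, b.id); first 3.

5 | 15 ; 5 | 21 ; 10 | 25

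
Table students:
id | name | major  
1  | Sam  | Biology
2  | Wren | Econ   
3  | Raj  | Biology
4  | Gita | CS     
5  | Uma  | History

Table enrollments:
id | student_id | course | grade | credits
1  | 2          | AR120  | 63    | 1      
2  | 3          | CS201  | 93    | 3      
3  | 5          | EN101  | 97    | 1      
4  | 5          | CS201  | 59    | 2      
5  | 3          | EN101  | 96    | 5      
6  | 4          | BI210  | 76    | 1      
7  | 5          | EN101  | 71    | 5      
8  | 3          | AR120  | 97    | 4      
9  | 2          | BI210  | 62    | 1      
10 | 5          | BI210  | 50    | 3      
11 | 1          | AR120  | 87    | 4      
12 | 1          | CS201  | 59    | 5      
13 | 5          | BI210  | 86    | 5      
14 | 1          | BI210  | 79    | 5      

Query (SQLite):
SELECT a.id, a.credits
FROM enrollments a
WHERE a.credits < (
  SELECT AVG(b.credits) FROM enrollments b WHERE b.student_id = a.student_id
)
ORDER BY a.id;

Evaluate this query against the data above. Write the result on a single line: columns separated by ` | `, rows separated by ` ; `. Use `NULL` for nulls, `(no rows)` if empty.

For each enrollments row a, compute AVG(credits) over rows sharing a.student_id.
Keep row a if a.credits < that per-group AVG.
  student_id=1: AVG(credits) = 4.666667
  student_id=2: AVG(credits) = 1.0
  student_id=3: AVG(credits) = 4.0
  student_id=4: AVG(credits) = 1.0
  student_id=5: AVG(credits) = 3.2

2 | 3 ; 3 | 1 ; 4 | 2 ; 10 | 3 ; 11 | 4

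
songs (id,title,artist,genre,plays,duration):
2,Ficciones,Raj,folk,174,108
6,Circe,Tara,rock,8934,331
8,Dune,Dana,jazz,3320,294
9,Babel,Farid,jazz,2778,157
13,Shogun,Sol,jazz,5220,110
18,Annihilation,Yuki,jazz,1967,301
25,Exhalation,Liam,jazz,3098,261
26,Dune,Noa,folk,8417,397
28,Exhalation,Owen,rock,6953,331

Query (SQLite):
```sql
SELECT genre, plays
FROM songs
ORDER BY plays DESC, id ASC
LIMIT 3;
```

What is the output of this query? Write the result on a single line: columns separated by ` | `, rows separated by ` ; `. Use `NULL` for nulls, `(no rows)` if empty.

rock | 8934 ; folk | 8417 ; rock | 6953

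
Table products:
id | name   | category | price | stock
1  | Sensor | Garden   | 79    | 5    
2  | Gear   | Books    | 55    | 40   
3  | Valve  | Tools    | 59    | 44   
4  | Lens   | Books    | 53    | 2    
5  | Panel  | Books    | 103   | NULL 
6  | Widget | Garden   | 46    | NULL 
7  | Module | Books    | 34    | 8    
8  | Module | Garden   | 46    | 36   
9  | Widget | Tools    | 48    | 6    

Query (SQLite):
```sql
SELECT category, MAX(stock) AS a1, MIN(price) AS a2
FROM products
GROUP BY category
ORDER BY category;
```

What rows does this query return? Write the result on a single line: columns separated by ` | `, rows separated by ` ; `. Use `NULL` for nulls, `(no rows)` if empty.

Books | 40 | 34 ; Garden | 36 | 46 ; Tools | 44 | 48

Group products by category.
Per group compute: MAX(stock), MIN(price).
  Books: ids {2, 4, 5, 7} → MAX(stock)=40, MIN(price)=34
  Garden: ids {1, 6, 8} → MAX(stock)=36, MIN(price)=46
  Tools: ids {3, 9} → MAX(stock)=44, MIN(price)=48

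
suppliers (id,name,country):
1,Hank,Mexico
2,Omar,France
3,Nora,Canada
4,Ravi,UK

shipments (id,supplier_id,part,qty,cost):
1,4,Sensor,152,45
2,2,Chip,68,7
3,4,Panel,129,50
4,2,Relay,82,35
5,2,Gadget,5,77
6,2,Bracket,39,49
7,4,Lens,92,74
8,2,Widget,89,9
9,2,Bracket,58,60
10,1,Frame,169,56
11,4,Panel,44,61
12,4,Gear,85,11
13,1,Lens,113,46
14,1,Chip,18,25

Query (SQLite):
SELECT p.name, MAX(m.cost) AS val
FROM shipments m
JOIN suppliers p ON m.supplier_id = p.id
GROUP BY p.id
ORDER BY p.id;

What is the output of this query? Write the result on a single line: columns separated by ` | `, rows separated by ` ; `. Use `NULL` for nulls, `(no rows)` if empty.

Join each shipments row to its suppliers via supplier_id.
Group joined rows by suppliers.id; compute MAX(m.cost) per group.
  1: ids {10, 13, 14} → MAX(m.cost)=56
  2: ids {2, 4, 5, 6, 8, 9} → MAX(m.cost)=77
  4: ids {1, 3, 7, 11, 12} → MAX(m.cost)=74

Hank | 56 ; Omar | 77 ; Ravi | 74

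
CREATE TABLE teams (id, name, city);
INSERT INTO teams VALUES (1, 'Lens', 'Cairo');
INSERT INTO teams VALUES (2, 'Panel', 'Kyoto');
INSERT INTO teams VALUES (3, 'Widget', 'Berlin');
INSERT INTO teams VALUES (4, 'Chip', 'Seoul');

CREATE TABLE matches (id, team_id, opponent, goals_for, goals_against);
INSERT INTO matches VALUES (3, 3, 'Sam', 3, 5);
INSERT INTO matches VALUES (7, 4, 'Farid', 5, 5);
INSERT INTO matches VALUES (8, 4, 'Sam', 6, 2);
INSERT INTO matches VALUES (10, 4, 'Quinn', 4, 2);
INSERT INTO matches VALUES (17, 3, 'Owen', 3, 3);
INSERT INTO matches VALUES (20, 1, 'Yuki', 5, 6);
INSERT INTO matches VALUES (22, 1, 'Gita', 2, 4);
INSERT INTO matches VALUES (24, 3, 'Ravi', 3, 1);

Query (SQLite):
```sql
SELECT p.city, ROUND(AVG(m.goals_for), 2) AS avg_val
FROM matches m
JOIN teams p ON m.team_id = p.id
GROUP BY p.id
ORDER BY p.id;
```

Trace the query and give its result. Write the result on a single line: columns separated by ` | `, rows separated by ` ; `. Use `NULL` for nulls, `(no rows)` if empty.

Cairo | 3.5 ; Berlin | 3 ; Seoul | 5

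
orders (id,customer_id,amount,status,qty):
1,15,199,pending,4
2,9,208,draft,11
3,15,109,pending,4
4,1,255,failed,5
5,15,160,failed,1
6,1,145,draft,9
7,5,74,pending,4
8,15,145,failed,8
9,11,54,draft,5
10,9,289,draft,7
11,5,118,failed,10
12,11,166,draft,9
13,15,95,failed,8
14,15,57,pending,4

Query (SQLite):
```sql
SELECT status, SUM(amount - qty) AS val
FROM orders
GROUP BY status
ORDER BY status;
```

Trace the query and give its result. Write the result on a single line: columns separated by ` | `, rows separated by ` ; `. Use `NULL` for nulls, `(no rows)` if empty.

For each row compute amount - qty.
Group by status; take SUM of the expression per group.
  draft: ids {2, 6, 9, 10, 12} → SUM(amount - qty)=821
  failed: ids {4, 5, 8, 11, 13} → SUM(amount - qty)=741
  pending: ids {1, 3, 7, 14} → SUM(amount - qty)=423

draft | 821 ; failed | 741 ; pending | 423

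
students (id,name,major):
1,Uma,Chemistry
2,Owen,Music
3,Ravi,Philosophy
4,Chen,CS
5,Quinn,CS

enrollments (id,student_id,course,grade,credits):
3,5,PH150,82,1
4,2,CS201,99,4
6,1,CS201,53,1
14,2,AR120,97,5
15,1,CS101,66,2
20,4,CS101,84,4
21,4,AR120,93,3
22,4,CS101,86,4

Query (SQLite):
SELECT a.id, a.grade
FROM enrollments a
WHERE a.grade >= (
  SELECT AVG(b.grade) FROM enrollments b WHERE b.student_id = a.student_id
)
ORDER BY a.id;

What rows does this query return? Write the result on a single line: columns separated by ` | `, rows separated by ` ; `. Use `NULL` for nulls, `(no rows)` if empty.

For each enrollments row a, compute AVG(grade) over rows sharing a.student_id.
Keep row a if a.grade >= that per-group AVG.
  student_id=1: AVG(grade) = 59.5
  student_id=2: AVG(grade) = 98.0
  student_id=4: AVG(grade) = 87.666667
  student_id=5: AVG(grade) = 82.0

3 | 82 ; 4 | 99 ; 15 | 66 ; 21 | 93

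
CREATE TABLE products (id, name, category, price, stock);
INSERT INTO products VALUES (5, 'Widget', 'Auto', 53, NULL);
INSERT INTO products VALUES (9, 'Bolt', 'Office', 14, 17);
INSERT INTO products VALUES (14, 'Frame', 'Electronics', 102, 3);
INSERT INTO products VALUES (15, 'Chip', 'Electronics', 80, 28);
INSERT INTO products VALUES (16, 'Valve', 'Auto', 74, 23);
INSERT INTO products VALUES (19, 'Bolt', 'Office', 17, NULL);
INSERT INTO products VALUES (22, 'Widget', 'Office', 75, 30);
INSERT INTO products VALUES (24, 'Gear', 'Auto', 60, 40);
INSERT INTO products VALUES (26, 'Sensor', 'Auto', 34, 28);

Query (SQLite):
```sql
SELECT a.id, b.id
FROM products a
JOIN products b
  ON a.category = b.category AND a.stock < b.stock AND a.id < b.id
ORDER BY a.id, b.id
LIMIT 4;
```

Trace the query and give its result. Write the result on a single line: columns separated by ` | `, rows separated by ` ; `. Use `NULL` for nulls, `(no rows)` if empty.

Pairs (a,b) with same category, a.stock < b.stock, a.id < b.id.
category groups: Auto:{5,16,24,26} Electronics:{14,15} Office:{9,19,22}
Ordered by (a.id, b.id); first 4.

9 | 22 ; 14 | 15 ; 16 | 24 ; 16 | 26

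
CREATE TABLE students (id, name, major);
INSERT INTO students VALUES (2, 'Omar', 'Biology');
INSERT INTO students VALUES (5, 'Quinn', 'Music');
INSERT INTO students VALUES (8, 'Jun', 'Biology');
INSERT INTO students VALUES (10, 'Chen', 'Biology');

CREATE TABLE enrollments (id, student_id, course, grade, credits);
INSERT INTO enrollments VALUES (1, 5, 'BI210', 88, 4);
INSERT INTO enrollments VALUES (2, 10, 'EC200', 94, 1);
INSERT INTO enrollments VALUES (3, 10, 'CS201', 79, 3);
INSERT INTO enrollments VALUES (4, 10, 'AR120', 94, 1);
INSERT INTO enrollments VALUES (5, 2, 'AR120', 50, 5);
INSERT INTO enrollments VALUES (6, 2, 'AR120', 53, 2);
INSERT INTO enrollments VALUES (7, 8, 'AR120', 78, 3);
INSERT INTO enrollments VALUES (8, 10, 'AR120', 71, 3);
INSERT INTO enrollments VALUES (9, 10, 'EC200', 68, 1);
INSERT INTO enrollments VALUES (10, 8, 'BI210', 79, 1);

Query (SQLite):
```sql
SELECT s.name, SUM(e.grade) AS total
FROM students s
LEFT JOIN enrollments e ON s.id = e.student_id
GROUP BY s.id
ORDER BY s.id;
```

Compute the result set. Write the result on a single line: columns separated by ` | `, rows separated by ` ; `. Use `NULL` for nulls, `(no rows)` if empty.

LEFT JOIN keeps every students row; unmatched ones get NULL for enrollments columns.
Group by students.id and compute SUM(e.grade). SUM over an all-NULL group is NULL.
  2: ids {5, 6} → SUM(e.grade)=103
  5: ids {1} → SUM(e.grade)=88
  8: ids {7, 10} → SUM(e.grade)=157
  10: ids {2, 3, 4, 8, 9} → SUM(e.grade)=406

Omar | 103 ; Quinn | 88 ; Jun | 157 ; Chen | 406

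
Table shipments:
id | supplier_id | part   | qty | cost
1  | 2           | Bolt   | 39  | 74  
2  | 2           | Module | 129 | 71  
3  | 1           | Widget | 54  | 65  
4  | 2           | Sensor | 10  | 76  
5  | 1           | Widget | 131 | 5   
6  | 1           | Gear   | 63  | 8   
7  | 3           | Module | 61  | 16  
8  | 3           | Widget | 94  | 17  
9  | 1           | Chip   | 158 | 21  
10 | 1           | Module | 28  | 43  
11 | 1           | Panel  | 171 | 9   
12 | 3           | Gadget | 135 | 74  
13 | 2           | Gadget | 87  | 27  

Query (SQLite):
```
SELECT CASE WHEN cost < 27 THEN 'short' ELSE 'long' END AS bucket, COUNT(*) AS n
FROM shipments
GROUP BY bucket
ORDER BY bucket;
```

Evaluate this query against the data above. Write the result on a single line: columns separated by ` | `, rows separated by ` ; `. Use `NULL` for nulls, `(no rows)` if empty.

long | 7 ; short | 6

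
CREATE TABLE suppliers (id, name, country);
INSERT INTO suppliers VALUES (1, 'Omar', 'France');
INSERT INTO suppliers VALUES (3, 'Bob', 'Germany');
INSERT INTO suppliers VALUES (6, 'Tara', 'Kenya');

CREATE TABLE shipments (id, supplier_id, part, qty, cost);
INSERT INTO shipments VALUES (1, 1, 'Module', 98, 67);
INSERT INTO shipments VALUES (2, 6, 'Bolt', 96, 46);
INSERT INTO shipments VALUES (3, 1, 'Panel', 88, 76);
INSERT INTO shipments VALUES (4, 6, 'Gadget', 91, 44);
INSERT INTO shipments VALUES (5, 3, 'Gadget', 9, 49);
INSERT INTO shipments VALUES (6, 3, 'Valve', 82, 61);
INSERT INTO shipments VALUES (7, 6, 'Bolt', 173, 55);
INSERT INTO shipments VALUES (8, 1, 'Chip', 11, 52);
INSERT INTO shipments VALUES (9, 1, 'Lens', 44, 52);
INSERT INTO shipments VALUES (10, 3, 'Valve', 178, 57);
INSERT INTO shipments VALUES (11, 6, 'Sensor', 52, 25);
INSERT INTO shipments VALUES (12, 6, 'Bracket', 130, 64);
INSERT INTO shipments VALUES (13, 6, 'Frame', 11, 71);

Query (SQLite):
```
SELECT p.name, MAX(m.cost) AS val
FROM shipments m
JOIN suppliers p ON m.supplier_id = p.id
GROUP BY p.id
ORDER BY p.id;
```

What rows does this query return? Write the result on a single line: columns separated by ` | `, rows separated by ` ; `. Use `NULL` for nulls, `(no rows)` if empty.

Join each shipments row to its suppliers via supplier_id.
Group joined rows by suppliers.id; compute MAX(m.cost) per group.
  1: ids {1, 3, 8, 9} → MAX(m.cost)=76
  3: ids {5, 6, 10} → MAX(m.cost)=61
  6: ids {2, 4, 7, 11, 12, 13} → MAX(m.cost)=71

Omar | 76 ; Bob | 61 ; Tara | 71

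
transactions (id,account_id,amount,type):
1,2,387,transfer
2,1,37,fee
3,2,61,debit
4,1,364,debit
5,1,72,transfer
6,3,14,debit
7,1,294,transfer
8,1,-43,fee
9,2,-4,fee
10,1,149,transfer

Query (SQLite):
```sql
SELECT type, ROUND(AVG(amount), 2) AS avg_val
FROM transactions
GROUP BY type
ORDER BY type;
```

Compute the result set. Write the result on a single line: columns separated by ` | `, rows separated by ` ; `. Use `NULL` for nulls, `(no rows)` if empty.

Partition transactions by type; compute ROUND(AVG(amount), 2) within each group.
  debit: ids {3, 4, 6} → ROUND(AVG(amount), 2)=146.33
  fee: ids {2, 8, 9} → ROUND(AVG(amount), 2)=-3.33
  transfer: ids {1, 5, 7, 10} → ROUND(AVG(amount), 2)=225.5

debit | 146.33 ; fee | -3.33 ; transfer | 225.5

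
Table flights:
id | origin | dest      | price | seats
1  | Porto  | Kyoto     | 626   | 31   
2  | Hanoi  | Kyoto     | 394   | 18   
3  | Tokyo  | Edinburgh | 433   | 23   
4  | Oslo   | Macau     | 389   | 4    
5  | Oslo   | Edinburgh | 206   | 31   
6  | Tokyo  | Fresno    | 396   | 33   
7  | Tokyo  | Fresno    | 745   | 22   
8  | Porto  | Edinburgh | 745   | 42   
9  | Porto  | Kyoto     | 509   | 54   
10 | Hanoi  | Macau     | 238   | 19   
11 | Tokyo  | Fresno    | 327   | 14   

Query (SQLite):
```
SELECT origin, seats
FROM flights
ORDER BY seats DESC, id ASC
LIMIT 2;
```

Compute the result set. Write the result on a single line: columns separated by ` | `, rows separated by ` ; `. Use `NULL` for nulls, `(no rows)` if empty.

Porto | 54 ; Porto | 42

Sort by seats desc, tiebreak id asc: (54, id=9), (42, id=8), (33, id=6), (31, id=1), (31, id=5) …. Take first 2.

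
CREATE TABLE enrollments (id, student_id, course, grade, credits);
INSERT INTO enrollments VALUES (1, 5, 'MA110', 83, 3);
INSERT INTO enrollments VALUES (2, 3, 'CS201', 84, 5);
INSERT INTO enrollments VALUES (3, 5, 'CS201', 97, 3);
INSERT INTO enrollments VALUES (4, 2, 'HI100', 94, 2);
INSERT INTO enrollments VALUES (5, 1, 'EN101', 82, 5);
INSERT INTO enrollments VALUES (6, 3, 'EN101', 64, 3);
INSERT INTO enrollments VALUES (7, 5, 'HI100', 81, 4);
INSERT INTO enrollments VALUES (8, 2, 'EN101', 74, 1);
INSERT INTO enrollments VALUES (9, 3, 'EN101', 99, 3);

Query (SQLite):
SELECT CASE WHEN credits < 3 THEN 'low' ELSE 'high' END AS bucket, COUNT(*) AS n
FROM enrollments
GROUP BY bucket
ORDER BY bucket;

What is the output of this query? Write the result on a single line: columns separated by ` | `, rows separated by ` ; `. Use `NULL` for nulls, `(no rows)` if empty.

high | 7 ; low | 2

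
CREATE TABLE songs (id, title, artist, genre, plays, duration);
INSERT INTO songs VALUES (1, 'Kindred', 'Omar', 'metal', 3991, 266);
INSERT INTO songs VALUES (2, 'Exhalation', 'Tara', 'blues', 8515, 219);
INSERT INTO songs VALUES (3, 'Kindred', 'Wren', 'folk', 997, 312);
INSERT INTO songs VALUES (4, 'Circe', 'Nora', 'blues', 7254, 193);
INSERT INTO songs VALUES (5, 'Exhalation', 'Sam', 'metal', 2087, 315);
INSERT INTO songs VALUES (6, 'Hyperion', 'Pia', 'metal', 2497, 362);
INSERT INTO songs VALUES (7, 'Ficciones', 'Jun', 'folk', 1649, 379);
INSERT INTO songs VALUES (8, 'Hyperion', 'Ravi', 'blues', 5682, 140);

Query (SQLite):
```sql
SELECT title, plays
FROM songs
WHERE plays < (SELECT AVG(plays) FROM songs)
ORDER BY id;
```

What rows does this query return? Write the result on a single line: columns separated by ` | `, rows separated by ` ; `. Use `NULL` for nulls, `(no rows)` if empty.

Scalar subquery: AVG(plays) over all songs rows = 4084.0.
Keep rows where plays < that value.

Kindred | 3991 ; Kindred | 997 ; Exhalation | 2087 ; Hyperion | 2497 ; Ficciones | 1649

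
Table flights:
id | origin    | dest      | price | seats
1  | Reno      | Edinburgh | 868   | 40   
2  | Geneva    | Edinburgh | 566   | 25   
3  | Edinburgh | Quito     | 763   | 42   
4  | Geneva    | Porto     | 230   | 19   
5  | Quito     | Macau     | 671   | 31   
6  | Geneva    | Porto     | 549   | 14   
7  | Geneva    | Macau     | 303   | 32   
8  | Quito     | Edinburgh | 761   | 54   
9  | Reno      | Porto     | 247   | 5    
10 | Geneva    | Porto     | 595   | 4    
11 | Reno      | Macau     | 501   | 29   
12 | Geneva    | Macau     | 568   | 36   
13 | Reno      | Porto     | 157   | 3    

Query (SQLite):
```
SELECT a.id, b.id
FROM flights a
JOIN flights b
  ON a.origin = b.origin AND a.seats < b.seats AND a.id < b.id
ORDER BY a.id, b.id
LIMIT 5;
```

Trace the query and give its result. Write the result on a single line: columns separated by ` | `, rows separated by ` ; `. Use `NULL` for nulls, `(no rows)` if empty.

Pairs (a,b) with same origin, a.seats < b.seats, a.id < b.id.
origin groups: Edinburgh:{3} Geneva:{2,4,6,7,10,12} Quito:{5,8} Reno:{1,9,11,13}
Ordered by (a.id, b.id); first 5.

2 | 7 ; 2 | 12 ; 4 | 7 ; 4 | 12 ; 5 | 8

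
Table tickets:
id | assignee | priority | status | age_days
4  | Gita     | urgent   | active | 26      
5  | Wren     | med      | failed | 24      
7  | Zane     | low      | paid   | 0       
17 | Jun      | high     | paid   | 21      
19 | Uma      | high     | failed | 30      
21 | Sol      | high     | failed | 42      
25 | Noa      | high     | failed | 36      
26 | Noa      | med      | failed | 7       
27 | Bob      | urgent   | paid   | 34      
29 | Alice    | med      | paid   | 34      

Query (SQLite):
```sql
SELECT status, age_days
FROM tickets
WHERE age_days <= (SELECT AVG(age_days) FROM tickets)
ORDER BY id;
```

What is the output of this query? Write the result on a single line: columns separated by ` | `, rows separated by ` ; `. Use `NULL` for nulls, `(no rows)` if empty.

Scalar subquery: AVG(age_days) over all tickets rows = 25.4.
Keep rows where age_days <= that value.

failed | 24 ; paid | 0 ; paid | 21 ; failed | 7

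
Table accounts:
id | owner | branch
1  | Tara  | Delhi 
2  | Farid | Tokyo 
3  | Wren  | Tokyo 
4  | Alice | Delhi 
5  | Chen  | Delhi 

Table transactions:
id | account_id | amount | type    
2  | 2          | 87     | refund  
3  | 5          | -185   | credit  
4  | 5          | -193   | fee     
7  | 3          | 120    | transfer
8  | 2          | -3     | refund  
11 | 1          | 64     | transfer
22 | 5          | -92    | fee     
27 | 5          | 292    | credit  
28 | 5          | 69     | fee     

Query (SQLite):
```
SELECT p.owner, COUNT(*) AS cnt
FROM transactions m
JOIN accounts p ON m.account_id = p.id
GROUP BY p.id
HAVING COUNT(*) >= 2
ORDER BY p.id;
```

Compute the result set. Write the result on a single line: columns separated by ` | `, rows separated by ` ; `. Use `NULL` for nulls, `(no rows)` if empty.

Farid | 2 ; Chen | 5

Join each transactions row to its accounts via account_id.
Group joined rows by accounts.id; compute COUNT(*) per group.
HAVING: keep groups with count ≥ 2.
  1: ids {11} → COUNT(*)=1
  2: ids {2, 8} → COUNT(*)=2
  3: ids {7} → COUNT(*)=1
  5: ids {3, 4, 22, 27, 28} → COUNT(*)=5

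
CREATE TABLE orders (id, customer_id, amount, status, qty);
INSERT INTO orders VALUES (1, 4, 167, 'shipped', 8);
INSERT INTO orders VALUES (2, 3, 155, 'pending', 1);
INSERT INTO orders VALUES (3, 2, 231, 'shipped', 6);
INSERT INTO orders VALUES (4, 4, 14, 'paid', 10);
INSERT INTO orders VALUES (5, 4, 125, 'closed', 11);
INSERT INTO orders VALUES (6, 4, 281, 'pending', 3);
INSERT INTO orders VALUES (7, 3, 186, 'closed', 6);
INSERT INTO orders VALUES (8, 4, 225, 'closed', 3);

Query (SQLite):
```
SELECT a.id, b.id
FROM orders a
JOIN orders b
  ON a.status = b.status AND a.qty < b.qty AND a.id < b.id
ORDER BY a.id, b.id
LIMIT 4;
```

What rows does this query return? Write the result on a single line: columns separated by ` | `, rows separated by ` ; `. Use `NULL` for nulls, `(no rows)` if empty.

Pairs (a,b) with same status, a.qty < b.qty, a.id < b.id.
status groups: closed:{5,7,8} paid:{4} pending:{2,6} shipped:{1,3}
Ordered by (a.id, b.id); first 4.

2 | 6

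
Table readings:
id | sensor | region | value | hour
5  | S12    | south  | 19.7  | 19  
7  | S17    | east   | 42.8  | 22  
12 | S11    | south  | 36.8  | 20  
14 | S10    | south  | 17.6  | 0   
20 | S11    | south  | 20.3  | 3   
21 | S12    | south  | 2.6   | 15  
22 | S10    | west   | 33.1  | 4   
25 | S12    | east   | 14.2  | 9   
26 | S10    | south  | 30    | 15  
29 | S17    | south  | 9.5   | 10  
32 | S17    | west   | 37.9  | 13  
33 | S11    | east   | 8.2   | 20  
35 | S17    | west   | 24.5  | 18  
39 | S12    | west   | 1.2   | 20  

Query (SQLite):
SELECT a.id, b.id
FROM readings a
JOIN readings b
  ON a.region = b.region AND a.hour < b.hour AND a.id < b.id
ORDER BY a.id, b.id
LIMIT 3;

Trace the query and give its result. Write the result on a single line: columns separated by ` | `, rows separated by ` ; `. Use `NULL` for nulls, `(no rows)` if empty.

5 | 12 ; 14 | 20 ; 14 | 21

Pairs (a,b) with same region, a.hour < b.hour, a.id < b.id.
region groups: east:{7,25,33} south:{5,12,14,20,21,26,29} west:{22,32,35,39}
Ordered by (a.id, b.id); first 3.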